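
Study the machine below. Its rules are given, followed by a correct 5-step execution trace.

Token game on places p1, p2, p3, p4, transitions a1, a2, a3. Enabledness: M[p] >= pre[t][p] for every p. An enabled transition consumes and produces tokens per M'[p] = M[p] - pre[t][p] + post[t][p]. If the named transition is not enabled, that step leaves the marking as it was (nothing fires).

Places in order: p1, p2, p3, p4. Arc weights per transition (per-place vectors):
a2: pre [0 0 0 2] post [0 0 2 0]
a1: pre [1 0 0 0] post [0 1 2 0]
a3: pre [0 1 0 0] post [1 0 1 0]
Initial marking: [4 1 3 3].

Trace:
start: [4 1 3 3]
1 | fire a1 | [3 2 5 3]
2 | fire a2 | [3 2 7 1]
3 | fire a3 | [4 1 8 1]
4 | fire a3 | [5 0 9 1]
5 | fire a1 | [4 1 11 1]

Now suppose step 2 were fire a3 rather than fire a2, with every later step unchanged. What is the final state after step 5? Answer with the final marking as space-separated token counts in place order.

4 1 9 3

(re-executing from step 2 with the substitution; state before step 2: [3 2 5 3])
2 | fire a3 | [4 1 6 3]
3 | fire a3 | [5 0 7 3]
4 | fire a3 | [5 0 7 3]
5 | fire a1 | [4 1 9 3]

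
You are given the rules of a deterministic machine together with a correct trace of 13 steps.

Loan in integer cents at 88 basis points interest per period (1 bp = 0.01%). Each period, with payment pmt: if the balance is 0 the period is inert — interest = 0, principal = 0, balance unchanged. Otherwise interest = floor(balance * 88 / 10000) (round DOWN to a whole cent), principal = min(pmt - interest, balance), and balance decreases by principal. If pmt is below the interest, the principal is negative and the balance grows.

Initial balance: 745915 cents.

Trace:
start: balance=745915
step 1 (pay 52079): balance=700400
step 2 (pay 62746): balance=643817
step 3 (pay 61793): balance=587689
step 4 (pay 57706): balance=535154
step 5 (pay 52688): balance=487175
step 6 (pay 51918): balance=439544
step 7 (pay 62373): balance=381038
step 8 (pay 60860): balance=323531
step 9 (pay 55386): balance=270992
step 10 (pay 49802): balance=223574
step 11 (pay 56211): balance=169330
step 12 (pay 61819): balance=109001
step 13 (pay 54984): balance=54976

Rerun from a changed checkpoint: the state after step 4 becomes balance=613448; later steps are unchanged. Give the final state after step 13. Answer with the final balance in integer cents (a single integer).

state after step 4 := balance=613448
step 5 (pay 52688): balance=566158
step 6 (pay 51918): balance=519222
step 7 (pay 62373): balance=461418
step 8 (pay 60860): balance=404618
step 9 (pay 55386): balance=352792
step 10 (pay 49802): balance=306094
step 11 (pay 56211): balance=252576
step 12 (pay 61819): balance=192979
step 13 (pay 54984): balance=139693

139693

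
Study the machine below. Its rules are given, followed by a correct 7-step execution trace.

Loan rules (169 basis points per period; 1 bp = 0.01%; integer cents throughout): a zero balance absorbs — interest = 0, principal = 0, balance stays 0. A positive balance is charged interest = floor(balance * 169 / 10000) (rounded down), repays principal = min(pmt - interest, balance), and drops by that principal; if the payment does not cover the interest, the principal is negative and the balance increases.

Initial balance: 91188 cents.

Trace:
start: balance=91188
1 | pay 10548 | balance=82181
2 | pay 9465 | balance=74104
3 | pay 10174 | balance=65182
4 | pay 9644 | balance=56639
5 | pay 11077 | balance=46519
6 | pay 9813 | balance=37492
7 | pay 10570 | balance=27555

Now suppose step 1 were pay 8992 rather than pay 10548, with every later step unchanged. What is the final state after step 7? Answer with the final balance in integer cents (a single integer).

(re-executing from step 1 with the substitution; state before step 1: balance=91188)
1 | pay 8992 | balance=83737
2 | pay 9465 | balance=75687
3 | pay 10174 | balance=66792
4 | pay 9644 | balance=58276
5 | pay 11077 | balance=48183
6 | pay 9813 | balance=39184
7 | pay 10570 | balance=29276

29276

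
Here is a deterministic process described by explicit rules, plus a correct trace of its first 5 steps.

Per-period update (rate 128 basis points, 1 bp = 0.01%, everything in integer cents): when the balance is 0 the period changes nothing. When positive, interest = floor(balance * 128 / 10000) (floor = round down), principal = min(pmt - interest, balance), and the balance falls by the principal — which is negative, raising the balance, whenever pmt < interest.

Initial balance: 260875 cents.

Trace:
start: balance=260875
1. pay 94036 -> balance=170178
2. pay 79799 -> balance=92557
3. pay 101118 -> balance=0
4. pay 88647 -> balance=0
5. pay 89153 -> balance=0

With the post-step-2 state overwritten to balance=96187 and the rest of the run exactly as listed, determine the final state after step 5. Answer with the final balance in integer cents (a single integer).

state after step 2 := balance=96187
3. pay 101118 -> balance=0
4. pay 88647 -> balance=0
5. pay 89153 -> balance=0

0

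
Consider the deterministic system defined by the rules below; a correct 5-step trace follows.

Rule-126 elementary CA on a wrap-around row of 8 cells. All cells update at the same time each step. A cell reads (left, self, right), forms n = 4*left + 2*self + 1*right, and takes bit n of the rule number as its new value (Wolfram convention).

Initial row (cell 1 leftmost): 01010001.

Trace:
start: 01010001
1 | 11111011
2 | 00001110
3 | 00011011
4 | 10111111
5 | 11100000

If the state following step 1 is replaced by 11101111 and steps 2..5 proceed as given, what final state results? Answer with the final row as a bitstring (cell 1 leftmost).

state after step 1 := 11101111
2 | 00111000
3 | 01101100
4 | 11111110
5 | 10000011

10000011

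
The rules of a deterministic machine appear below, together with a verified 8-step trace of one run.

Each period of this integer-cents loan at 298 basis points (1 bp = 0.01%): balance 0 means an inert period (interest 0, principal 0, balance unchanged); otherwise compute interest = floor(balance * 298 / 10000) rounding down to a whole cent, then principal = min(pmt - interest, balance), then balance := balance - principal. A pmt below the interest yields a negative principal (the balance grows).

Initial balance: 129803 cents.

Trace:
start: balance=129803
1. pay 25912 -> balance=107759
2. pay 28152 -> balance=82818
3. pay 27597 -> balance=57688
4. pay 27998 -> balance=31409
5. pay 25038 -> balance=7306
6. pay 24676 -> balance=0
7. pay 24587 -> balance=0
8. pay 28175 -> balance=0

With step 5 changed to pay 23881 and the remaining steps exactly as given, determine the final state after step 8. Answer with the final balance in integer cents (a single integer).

0

(re-executing from step 5 with the substitution; state before step 5: balance=31409)
5. pay 23881 -> balance=8463
6. pay 24676 -> balance=0
7. pay 24587 -> balance=0
8. pay 28175 -> balance=0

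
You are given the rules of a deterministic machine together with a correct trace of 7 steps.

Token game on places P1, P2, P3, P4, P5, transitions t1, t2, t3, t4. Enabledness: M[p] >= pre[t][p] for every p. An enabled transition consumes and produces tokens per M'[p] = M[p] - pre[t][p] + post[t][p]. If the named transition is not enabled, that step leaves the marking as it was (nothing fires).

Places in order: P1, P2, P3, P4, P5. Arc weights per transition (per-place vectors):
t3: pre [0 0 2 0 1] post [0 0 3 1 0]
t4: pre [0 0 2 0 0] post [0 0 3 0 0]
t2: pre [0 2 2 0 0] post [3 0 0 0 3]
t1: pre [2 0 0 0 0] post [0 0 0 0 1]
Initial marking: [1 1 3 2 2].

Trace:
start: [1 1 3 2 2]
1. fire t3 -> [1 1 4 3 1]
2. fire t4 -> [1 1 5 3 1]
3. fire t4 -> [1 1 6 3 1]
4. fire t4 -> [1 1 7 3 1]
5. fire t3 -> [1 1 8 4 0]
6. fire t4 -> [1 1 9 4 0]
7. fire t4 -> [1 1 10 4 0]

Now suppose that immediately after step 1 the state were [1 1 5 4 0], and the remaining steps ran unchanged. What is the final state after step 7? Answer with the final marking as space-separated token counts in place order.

state after step 1 := [1 1 5 4 0]
2. fire t4 -> [1 1 6 4 0]
3. fire t4 -> [1 1 7 4 0]
4. fire t4 -> [1 1 8 4 0]
5. fire t3 -> [1 1 8 4 0]
6. fire t4 -> [1 1 9 4 0]
7. fire t4 -> [1 1 10 4 0]

1 1 10 4 0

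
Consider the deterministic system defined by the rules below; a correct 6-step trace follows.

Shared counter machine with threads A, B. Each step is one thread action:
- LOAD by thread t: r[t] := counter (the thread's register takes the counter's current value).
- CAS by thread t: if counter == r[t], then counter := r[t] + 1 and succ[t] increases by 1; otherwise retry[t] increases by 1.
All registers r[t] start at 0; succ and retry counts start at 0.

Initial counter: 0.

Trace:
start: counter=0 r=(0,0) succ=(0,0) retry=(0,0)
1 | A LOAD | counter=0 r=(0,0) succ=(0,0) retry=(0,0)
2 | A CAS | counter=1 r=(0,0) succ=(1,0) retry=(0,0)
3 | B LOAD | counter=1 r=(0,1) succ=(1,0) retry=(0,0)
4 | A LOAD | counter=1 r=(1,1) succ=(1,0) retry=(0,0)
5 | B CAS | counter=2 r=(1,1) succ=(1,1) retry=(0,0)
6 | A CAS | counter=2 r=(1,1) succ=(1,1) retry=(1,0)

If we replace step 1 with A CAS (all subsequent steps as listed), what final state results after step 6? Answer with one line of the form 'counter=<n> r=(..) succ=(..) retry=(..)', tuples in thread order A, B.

(re-executing from step 1 with the substitution; state before step 1: counter=0 r=(0,0) succ=(0,0) retry=(0,0))
1 | A CAS | counter=1 r=(0,0) succ=(1,0) retry=(0,0)
2 | A CAS | counter=1 r=(0,0) succ=(1,0) retry=(1,0)
3 | B LOAD | counter=1 r=(0,1) succ=(1,0) retry=(1,0)
4 | A LOAD | counter=1 r=(1,1) succ=(1,0) retry=(1,0)
5 | B CAS | counter=2 r=(1,1) succ=(1,1) retry=(1,0)
6 | A CAS | counter=2 r=(1,1) succ=(1,1) retry=(2,0)

counter=2 r=(1,1) succ=(1,1) retry=(2,0)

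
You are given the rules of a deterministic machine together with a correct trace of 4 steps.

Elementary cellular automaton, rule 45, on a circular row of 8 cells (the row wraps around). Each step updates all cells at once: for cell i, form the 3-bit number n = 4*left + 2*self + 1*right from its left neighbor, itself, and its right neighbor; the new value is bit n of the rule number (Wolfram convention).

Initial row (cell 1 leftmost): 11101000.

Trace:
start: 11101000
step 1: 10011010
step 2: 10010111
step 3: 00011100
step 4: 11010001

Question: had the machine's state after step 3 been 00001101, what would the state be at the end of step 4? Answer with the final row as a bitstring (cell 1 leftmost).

01101011

state after step 3 := 00001101
step 4: 01101011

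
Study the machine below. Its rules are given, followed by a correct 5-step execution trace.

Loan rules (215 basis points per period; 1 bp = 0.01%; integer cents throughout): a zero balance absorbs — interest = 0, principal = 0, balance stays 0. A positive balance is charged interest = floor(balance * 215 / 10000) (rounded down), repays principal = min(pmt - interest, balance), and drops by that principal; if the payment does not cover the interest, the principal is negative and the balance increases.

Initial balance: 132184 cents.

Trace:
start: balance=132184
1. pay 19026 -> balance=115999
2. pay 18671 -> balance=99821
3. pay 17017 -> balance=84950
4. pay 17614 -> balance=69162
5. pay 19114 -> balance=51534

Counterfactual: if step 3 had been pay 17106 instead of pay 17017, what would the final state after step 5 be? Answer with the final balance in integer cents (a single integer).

51442

(re-executing from step 3 with the substitution; state before step 3: balance=99821)
3. pay 17106 -> balance=84861
4. pay 17614 -> balance=69071
5. pay 19114 -> balance=51442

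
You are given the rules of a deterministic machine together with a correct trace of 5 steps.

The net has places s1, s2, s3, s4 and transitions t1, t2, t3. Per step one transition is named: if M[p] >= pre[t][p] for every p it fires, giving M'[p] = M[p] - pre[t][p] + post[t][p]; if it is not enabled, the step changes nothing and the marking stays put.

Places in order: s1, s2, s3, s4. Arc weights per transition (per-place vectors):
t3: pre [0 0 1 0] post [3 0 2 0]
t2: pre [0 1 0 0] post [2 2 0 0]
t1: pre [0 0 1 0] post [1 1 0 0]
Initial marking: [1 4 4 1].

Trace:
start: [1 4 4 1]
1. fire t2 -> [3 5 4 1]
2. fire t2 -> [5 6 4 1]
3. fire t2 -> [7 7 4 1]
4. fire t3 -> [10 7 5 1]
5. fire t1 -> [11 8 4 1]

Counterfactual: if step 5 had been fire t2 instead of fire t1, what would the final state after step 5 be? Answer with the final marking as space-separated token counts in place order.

(re-executing from step 5 with the substitution; state before step 5: [10 7 5 1])
5. fire t2 -> [12 8 5 1]

12 8 5 1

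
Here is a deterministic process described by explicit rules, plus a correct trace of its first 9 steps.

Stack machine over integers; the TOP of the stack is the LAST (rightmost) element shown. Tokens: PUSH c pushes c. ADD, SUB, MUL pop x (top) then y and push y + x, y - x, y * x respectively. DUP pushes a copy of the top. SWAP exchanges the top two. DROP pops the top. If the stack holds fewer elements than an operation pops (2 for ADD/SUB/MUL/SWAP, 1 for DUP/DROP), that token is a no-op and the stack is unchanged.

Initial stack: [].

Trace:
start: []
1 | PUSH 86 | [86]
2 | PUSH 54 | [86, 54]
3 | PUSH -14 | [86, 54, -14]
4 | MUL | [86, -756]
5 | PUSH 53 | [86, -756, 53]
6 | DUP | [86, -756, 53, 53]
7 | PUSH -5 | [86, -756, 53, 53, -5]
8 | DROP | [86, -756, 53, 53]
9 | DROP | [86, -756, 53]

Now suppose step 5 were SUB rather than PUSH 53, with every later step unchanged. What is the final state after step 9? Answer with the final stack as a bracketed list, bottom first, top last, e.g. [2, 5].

[842]

(re-executing from step 5 with the substitution; state before step 5: [86, -756])
5 | SUB | [842]
6 | DUP | [842, 842]
7 | PUSH -5 | [842, 842, -5]
8 | DROP | [842, 842]
9 | DROP | [842]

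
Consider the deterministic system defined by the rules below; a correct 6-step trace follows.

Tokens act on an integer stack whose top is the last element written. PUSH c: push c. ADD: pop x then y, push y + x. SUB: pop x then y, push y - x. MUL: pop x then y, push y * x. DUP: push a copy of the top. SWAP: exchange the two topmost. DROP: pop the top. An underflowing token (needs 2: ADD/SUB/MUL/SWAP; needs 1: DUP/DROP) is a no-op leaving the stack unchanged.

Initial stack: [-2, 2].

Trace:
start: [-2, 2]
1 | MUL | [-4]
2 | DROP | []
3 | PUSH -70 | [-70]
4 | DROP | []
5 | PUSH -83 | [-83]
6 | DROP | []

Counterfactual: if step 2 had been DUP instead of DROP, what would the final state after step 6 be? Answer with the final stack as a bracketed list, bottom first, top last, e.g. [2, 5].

(re-executing from step 2 with the substitution; state before step 2: [-4])
2 | DUP | [-4, -4]
3 | PUSH -70 | [-4, -4, -70]
4 | DROP | [-4, -4]
5 | PUSH -83 | [-4, -4, -83]
6 | DROP | [-4, -4]

[-4, -4]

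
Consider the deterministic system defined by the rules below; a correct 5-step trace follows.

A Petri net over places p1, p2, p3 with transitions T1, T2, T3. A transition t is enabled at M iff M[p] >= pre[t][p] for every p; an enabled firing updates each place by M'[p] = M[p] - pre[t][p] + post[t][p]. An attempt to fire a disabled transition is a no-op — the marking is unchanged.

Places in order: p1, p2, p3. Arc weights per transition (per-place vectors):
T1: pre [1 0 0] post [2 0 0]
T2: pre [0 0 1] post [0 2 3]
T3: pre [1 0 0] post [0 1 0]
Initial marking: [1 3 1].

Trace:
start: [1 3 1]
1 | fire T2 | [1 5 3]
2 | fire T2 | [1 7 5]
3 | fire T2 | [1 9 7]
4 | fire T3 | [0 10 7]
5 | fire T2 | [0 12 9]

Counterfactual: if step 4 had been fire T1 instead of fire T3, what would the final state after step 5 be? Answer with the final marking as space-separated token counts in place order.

(re-executing from step 4 with the substitution; state before step 4: [1 9 7])
4 | fire T1 | [2 9 7]
5 | fire T2 | [2 11 9]

2 11 9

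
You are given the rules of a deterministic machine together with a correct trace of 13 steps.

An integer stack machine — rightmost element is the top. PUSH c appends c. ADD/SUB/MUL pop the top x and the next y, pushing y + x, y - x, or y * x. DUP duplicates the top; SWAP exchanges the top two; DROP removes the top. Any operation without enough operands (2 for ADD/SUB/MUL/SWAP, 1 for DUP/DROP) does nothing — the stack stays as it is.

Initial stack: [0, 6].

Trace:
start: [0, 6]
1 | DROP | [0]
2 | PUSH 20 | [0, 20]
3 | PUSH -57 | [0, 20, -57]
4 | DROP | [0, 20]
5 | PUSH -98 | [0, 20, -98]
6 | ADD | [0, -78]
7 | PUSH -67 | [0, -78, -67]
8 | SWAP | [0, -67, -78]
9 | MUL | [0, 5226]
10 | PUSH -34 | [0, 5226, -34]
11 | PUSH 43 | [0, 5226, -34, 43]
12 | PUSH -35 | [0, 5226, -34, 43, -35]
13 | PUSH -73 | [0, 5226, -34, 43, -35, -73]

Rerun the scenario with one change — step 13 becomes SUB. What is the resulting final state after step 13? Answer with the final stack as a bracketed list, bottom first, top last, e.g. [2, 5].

[0, 5226, -34, 78]

(re-executing from step 13 with the substitution; state before step 13: [0, 5226, -34, 43, -35])
13 | SUB | [0, 5226, -34, 78]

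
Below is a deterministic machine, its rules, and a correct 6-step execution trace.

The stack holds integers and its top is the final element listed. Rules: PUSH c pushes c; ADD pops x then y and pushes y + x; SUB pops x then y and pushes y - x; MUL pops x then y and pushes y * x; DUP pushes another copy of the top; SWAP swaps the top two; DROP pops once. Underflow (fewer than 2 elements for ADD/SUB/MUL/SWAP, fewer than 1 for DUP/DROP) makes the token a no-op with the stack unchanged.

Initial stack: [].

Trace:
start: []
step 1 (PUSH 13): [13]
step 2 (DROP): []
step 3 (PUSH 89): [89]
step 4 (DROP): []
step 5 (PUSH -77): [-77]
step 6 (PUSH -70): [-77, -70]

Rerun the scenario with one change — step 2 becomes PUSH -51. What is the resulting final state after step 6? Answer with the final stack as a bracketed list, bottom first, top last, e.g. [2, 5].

[13, -51, -77, -70]

(re-executing from step 2 with the substitution; state before step 2: [13])
step 2 (PUSH -51): [13, -51]
step 3 (PUSH 89): [13, -51, 89]
step 4 (DROP): [13, -51]
step 5 (PUSH -77): [13, -51, -77]
step 6 (PUSH -70): [13, -51, -77, -70]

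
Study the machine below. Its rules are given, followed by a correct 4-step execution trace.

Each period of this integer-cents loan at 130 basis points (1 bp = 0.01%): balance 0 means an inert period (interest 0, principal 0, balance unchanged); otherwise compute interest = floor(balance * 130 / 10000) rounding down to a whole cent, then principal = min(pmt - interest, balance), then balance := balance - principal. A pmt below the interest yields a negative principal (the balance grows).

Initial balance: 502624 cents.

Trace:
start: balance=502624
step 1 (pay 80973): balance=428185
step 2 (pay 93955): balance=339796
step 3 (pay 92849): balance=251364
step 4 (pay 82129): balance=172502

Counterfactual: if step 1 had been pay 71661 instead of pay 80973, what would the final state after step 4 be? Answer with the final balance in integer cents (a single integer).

182181

(re-executing from step 1 with the substitution; state before step 1: balance=502624)
step 1 (pay 71661): balance=437497
step 2 (pay 93955): balance=349229
step 3 (pay 92849): balance=260919
step 4 (pay 82129): balance=182181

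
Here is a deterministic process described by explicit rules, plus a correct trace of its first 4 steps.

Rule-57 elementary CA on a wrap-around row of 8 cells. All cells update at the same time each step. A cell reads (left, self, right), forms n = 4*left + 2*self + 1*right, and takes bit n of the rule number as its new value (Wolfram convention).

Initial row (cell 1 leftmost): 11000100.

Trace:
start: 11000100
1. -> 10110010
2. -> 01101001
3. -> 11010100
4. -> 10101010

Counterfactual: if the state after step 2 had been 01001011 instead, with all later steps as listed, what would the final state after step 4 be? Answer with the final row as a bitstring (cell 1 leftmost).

01010101

state after step 2 := 01001011
3. -> 10100110
4. -> 01010101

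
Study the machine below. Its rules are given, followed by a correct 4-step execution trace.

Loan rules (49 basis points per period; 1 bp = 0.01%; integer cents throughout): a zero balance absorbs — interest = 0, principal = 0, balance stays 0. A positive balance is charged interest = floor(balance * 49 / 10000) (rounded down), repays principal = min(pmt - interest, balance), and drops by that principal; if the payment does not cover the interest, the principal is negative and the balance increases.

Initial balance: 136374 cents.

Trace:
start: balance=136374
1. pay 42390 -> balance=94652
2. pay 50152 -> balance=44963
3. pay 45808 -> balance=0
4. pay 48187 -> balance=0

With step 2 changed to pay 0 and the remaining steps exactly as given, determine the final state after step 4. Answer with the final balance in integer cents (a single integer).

1829

(re-executing from step 2 with the substitution; state before step 2: balance=94652)
2. pay 0 -> balance=95115
3. pay 45808 -> balance=49773
4. pay 48187 -> balance=1829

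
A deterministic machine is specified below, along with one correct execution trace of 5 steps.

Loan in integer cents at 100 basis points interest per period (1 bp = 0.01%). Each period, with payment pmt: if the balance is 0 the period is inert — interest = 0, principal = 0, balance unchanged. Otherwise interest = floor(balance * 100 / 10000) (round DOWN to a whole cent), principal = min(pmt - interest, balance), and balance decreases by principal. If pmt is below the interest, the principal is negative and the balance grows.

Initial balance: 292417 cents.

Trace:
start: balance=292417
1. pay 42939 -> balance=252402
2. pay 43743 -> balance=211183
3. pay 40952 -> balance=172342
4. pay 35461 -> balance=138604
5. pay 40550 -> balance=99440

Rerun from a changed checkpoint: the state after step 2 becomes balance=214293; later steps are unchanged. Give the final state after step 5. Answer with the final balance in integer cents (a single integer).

102643

state after step 2 := balance=214293
3. pay 40952 -> balance=175483
4. pay 35461 -> balance=141776
5. pay 40550 -> balance=102643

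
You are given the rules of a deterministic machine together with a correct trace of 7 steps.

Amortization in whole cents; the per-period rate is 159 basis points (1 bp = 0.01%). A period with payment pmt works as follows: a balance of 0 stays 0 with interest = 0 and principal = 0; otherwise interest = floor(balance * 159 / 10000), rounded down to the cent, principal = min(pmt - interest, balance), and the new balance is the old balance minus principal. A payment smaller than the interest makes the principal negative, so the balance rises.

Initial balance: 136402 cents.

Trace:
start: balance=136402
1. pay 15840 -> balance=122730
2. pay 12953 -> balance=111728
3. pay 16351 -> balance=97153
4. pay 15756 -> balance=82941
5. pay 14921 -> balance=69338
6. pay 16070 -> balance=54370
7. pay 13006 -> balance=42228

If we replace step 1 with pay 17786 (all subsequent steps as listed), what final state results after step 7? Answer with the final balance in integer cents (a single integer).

(re-executing from step 1 with the substitution; state before step 1: balance=136402)
1. pay 17786 -> balance=120784
2. pay 12953 -> balance=109751
3. pay 16351 -> balance=95145
4. pay 15756 -> balance=80901
5. pay 14921 -> balance=67266
6. pay 16070 -> balance=52265
7. pay 13006 -> balance=40090

40090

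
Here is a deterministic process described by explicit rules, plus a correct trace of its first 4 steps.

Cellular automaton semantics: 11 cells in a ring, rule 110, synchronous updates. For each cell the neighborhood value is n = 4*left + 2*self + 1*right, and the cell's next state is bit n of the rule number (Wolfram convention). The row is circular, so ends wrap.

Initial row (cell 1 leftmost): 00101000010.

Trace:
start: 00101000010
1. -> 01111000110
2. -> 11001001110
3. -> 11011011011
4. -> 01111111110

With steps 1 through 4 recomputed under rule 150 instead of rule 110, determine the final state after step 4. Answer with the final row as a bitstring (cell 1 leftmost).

(re-executing steps 1..4 under rule 150; state before step 1: 00101000010)
1. -> 01101100111
2. -> 00000011010
3. -> 00000100011
4. -> 10001110100

10001110100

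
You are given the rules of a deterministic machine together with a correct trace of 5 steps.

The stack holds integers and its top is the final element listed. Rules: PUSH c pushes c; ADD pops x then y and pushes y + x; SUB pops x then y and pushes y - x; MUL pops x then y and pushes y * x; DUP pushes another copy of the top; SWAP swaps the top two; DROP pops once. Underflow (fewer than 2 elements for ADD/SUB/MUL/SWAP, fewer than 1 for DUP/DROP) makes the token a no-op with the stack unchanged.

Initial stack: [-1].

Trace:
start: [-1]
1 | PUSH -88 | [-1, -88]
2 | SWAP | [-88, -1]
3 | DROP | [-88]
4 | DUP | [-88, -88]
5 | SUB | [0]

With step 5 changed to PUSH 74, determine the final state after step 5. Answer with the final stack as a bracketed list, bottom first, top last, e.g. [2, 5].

(re-executing from step 5 with the substitution; state before step 5: [-88, -88])
5 | PUSH 74 | [-88, -88, 74]

[-88, -88, 74]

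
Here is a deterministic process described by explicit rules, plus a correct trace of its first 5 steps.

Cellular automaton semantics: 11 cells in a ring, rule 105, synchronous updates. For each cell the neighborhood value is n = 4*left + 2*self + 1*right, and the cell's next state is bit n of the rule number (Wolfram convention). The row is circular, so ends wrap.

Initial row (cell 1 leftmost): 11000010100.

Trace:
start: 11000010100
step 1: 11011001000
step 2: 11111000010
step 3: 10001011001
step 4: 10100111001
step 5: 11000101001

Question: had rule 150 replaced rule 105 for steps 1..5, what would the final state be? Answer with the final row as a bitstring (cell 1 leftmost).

(re-executing steps 1..5 under rule 150; state before step 1: 11000010100)
step 1: 00100110111
step 2: 11111000010
step 3: 01110100110
step 4: 10100111001
step 5: 00111010110

00111010110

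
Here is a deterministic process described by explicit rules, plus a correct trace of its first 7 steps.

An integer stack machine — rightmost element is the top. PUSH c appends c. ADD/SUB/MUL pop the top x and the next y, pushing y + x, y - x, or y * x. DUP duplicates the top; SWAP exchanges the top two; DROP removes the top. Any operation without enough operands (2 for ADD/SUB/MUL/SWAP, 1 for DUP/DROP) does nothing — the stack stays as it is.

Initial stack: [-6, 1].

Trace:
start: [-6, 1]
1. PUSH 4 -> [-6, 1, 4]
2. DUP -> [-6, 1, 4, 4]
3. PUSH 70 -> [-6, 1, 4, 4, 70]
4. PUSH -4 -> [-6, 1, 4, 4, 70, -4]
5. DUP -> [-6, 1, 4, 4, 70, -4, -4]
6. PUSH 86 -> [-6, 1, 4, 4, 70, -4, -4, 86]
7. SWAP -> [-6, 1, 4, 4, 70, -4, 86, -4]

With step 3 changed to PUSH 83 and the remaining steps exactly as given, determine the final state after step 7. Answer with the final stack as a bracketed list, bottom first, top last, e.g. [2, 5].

[-6, 1, 4, 4, 83, -4, 86, -4]

(re-executing from step 3 with the substitution; state before step 3: [-6, 1, 4, 4])
3. PUSH 83 -> [-6, 1, 4, 4, 83]
4. PUSH -4 -> [-6, 1, 4, 4, 83, -4]
5. DUP -> [-6, 1, 4, 4, 83, -4, -4]
6. PUSH 86 -> [-6, 1, 4, 4, 83, -4, -4, 86]
7. SWAP -> [-6, 1, 4, 4, 83, -4, 86, -4]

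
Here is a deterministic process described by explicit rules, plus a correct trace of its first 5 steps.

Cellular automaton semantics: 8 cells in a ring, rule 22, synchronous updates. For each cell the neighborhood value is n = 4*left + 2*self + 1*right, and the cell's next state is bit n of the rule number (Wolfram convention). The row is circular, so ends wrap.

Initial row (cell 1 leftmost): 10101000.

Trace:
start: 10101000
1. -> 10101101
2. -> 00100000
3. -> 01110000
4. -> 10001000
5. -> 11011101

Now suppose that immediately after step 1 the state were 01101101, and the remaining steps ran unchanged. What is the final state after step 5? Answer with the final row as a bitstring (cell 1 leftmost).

11101110

state after step 1 := 01101101
2. -> 00000001
3. -> 10000011
4. -> 01000100
5. -> 11101110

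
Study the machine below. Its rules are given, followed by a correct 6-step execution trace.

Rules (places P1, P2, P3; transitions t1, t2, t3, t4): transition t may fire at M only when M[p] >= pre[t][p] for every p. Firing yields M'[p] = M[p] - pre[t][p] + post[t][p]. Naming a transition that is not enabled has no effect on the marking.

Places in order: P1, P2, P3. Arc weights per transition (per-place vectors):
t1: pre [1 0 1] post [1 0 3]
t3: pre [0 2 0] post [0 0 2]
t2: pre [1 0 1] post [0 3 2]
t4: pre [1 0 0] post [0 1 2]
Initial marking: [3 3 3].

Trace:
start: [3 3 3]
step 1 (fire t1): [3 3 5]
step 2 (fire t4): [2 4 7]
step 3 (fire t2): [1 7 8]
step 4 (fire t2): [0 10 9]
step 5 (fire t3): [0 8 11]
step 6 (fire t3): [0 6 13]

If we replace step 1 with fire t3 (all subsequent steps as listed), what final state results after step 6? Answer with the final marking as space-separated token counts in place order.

0 4 13

(re-executing from step 1 with the substitution; state before step 1: [3 3 3])
step 1 (fire t3): [3 1 5]
step 2 (fire t4): [2 2 7]
step 3 (fire t2): [1 5 8]
step 4 (fire t2): [0 8 9]
step 5 (fire t3): [0 6 11]
step 6 (fire t3): [0 4 13]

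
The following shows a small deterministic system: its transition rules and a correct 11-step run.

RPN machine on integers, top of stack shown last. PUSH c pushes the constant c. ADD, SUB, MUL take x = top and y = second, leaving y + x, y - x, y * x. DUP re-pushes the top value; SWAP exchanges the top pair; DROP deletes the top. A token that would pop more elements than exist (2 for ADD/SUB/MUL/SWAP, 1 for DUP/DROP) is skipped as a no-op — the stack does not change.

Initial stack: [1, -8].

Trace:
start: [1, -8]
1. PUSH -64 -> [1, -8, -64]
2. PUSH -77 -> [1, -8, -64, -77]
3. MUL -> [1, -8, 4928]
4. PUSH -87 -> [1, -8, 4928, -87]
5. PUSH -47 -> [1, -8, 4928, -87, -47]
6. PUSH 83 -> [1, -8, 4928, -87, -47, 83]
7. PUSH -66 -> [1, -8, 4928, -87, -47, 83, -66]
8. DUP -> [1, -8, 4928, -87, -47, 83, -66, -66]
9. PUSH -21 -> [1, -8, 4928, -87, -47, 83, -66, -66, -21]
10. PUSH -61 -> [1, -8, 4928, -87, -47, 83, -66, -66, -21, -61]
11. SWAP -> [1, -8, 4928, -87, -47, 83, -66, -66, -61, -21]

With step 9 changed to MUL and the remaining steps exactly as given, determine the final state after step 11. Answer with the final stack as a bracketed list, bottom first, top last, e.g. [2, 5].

[1, -8, 4928, -87, -47, 83, -61, 4356]

(re-executing from step 9 with the substitution; state before step 9: [1, -8, 4928, -87, -47, 83, -66, -66])
9. MUL -> [1, -8, 4928, -87, -47, 83, 4356]
10. PUSH -61 -> [1, -8, 4928, -87, -47, 83, 4356, -61]
11. SWAP -> [1, -8, 4928, -87, -47, 83, -61, 4356]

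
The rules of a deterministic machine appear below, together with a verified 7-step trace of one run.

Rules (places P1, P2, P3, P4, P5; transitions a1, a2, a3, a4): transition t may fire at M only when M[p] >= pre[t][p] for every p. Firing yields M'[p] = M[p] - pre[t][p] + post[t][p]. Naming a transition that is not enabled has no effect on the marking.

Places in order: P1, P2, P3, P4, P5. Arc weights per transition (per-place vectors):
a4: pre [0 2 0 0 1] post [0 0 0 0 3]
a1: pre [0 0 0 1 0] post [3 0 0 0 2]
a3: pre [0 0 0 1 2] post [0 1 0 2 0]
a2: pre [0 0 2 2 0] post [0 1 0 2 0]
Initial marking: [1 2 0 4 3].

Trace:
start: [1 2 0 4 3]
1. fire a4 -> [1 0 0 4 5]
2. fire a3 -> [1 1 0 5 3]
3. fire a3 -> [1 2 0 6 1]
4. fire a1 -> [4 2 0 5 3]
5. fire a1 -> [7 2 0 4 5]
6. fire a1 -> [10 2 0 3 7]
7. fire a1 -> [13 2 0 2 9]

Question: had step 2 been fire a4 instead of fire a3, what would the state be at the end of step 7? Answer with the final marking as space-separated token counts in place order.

13 1 0 1 11

(re-executing from step 2 with the substitution; state before step 2: [1 0 0 4 5])
2. fire a4 -> [1 0 0 4 5]
3. fire a3 -> [1 1 0 5 3]
4. fire a1 -> [4 1 0 4 5]
5. fire a1 -> [7 1 0 3 7]
6. fire a1 -> [10 1 0 2 9]
7. fire a1 -> [13 1 0 1 11]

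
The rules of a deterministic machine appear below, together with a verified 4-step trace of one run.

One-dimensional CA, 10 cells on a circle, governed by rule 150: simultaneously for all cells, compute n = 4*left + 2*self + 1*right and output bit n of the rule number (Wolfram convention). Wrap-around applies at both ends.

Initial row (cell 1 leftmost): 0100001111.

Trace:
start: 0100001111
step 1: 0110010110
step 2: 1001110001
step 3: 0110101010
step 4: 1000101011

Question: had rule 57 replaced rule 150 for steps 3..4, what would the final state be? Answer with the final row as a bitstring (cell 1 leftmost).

(re-executing steps 3..4 under rule 57; state before step 3: 1001110001)
step 3: 0101001101
step 4: 1010101010

1010101010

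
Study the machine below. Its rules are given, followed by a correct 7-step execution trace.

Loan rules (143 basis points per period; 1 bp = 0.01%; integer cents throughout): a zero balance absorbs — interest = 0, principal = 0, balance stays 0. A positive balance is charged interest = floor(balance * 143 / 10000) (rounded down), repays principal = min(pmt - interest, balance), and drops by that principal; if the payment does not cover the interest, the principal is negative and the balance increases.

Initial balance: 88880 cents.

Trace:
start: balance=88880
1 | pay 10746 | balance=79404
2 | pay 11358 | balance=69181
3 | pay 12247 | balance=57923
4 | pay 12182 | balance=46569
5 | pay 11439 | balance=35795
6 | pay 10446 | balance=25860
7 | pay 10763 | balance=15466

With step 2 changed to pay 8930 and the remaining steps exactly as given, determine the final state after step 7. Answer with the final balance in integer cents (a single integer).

(re-executing from step 2 with the substitution; state before step 2: balance=79404)
2 | pay 8930 | balance=71609
3 | pay 12247 | balance=60386
4 | pay 12182 | balance=49067
5 | pay 11439 | balance=38329
6 | pay 10446 | balance=28431
7 | pay 10763 | balance=18074

18074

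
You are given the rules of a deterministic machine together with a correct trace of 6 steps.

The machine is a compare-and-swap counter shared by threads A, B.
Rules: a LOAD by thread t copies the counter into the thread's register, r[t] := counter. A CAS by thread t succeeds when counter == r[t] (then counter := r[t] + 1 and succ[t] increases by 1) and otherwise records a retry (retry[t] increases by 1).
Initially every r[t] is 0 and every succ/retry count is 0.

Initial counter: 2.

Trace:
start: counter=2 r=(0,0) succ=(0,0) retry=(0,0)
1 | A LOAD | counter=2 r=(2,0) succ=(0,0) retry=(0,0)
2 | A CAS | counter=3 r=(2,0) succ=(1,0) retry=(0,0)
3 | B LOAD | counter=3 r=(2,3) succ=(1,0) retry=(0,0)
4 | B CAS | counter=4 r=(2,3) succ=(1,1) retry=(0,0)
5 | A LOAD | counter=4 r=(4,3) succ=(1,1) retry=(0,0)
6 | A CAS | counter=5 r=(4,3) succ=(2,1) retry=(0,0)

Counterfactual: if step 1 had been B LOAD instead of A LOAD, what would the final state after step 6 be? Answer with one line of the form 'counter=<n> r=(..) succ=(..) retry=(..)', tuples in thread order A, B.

(re-executing from step 1 with the substitution; state before step 1: counter=2 r=(0,0) succ=(0,0) retry=(0,0))
1 | B LOAD | counter=2 r=(0,2) succ=(0,0) retry=(0,0)
2 | A CAS | counter=2 r=(0,2) succ=(0,0) retry=(1,0)
3 | B LOAD | counter=2 r=(0,2) succ=(0,0) retry=(1,0)
4 | B CAS | counter=3 r=(0,2) succ=(0,1) retry=(1,0)
5 | A LOAD | counter=3 r=(3,2) succ=(0,1) retry=(1,0)
6 | A CAS | counter=4 r=(3,2) succ=(1,1) retry=(1,0)

counter=4 r=(3,2) succ=(1,1) retry=(1,0)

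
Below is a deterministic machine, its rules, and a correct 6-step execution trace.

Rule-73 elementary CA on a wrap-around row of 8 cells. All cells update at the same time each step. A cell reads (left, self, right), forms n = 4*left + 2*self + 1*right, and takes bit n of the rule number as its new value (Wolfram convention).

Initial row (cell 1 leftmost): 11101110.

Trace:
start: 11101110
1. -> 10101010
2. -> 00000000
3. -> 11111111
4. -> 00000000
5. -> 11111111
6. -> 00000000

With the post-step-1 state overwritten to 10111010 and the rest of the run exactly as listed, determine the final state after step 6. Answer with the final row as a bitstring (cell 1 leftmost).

10000011

state after step 1 := 10111010
2. -> 00101000
3. -> 10000011
4. -> 10111010
5. -> 00101000
6. -> 10000011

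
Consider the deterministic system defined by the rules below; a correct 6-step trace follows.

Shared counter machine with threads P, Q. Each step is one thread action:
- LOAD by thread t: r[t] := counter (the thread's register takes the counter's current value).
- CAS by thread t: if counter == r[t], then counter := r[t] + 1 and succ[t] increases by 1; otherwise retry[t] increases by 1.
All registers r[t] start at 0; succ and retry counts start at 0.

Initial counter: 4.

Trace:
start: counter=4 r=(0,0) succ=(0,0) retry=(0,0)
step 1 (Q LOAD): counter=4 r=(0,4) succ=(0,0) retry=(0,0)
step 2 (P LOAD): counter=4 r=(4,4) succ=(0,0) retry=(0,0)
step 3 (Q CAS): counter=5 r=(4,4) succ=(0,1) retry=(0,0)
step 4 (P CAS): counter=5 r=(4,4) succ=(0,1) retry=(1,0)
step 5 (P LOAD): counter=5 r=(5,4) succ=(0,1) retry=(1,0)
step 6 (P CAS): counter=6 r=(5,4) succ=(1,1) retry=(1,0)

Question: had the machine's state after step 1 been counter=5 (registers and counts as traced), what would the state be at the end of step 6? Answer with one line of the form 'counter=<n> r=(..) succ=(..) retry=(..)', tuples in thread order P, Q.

counter=7 r=(6,4) succ=(2,0) retry=(0,1)

state after step 1 := counter=5 r=(0,4) succ=(0,0) retry=(0,0)
step 2 (P LOAD): counter=5 r=(5,4) succ=(0,0) retry=(0,0)
step 3 (Q CAS): counter=5 r=(5,4) succ=(0,0) retry=(0,1)
step 4 (P CAS): counter=6 r=(5,4) succ=(1,0) retry=(0,1)
step 5 (P LOAD): counter=6 r=(6,4) succ=(1,0) retry=(0,1)
step 6 (P CAS): counter=7 r=(6,4) succ=(2,0) retry=(0,1)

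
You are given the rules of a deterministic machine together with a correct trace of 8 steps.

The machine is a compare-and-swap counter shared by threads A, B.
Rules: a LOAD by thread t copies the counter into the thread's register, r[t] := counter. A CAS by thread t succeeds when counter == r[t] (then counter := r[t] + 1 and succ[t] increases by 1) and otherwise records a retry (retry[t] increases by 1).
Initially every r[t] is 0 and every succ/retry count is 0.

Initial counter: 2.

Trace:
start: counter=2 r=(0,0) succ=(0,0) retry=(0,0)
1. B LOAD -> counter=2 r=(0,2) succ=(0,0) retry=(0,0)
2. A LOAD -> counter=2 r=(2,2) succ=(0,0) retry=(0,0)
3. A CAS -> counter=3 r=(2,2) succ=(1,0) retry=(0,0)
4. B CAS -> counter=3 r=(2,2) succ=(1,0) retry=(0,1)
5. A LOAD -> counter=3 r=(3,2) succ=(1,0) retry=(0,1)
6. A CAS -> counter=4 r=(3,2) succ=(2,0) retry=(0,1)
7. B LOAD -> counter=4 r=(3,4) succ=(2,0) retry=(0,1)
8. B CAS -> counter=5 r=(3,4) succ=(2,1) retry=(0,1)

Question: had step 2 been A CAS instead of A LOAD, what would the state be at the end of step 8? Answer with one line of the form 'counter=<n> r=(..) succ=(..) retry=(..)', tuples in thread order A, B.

(re-executing from step 2 with the substitution; state before step 2: counter=2 r=(0,2) succ=(0,0) retry=(0,0))
2. A CAS -> counter=2 r=(0,2) succ=(0,0) retry=(1,0)
3. A CAS -> counter=2 r=(0,2) succ=(0,0) retry=(2,0)
4. B CAS -> counter=3 r=(0,2) succ=(0,1) retry=(2,0)
5. A LOAD -> counter=3 r=(3,2) succ=(0,1) retry=(2,0)
6. A CAS -> counter=4 r=(3,2) succ=(1,1) retry=(2,0)
7. B LOAD -> counter=4 r=(3,4) succ=(1,1) retry=(2,0)
8. B CAS -> counter=5 r=(3,4) succ=(1,2) retry=(2,0)

counter=5 r=(3,4) succ=(1,2) retry=(2,0)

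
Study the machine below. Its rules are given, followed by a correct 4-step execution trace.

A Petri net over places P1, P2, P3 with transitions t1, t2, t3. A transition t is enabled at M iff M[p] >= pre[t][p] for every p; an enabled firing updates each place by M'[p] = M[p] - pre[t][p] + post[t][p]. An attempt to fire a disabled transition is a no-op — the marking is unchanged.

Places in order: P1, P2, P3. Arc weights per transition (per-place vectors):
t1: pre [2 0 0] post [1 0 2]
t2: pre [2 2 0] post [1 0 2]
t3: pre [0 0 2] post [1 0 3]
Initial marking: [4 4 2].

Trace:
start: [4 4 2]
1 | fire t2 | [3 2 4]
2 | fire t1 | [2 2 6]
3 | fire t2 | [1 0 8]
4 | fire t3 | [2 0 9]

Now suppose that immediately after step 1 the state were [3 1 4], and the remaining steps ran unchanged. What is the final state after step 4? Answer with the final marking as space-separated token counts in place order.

state after step 1 := [3 1 4]
2 | fire t1 | [2 1 6]
3 | fire t2 | [2 1 6]
4 | fire t3 | [3 1 7]

3 1 7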